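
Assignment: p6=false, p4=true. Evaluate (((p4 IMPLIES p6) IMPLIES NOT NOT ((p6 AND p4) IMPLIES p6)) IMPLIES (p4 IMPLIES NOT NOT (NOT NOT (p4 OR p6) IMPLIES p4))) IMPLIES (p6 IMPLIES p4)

p4 IMPLIES p6 = true IMPLIES false = false
p6 AND p4 = false AND true = false
(p6 AND p4) IMPLIES p6 = false IMPLIES false = true
NOT ((p6 AND p4) IMPLIES p6) = NOT true = false
NOT NOT ((p6 AND p4) IMPLIES p6) = NOT false = true
(p4 IMPLIES p6) IMPLIES NOT NOT ((p6 AND p4) IMPLIES p6) = false IMPLIES true = true
p4 OR p6 = true OR false = true
NOT (p4 OR p6) = NOT true = false
NOT NOT (p4 OR p6) = NOT false = true
NOT NOT (p4 OR p6) IMPLIES p4 = true IMPLIES true = true
NOT (NOT NOT (p4 OR p6) IMPLIES p4) = NOT true = false
NOT NOT (NOT NOT (p4 OR p6) IMPLIES p4) = NOT false = true
p4 IMPLIES NOT NOT (NOT NOT (p4 OR p6) IMPLIES p4) = true IMPLIES true = true
((p4 IMPLIES p6) IMPLIES NOT NOT ((p6 AND p4) IMPLIES p6)) IMPLIES (p4 IMPLIES NOT NOT (NOT NOT (p4 OR p6) IMPLIES p4)) = true IMPLIES true = true
p6 IMPLIES p4 = false IMPLIES true = true
(((p4 IMPLIES p6) IMPLIES NOT NOT ((p6 AND p4) IMPLIES p6)) IMPLIES (p4 IMPLIES NOT NOT (NOT NOT (p4 OR p6) IMPLIES p4))) IMPLIES (p6 IMPLIES p4) = true IMPLIES true = true

true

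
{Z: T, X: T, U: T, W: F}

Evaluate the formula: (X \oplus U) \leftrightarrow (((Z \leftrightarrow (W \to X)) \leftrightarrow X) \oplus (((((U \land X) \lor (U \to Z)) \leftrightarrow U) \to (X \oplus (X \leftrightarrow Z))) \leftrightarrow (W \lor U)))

X \oplus U = T \oplus T = F
W \to X = F \to T = T
Z \leftrightarrow (W \to X) = T \leftrightarrow T = T
(Z \leftrightarrow (W \to X)) \leftrightarrow X = T \leftrightarrow T = T
U \land X = T \land T = T
U \to Z = T \to T = T
(U \land X) \lor (U \to Z) = T \lor T = T
((U \land X) \lor (U \to Z)) \leftrightarrow U = T \leftrightarrow T = T
X \leftrightarrow Z = T \leftrightarrow T = T
X \oplus (X \leftrightarrow Z) = T \oplus T = F
(((U \land X) \lor (U \to Z)) \leftrightarrow U) \to (X \oplus (X \leftrightarrow Z)) = T \to F = F
W \lor U = F \lor T = T
((((U \land X) \lor (U \to Z)) \leftrightarrow U) \to (X \oplus (X \leftrightarrow Z))) \leftrightarrow (W \lor U) = F \leftrightarrow T = F
((Z \leftrightarrow (W \to X)) \leftrightarrow X) \oplus (((((U \land X) \lor (U \to Z)) \leftrightarrow U) \to (X \oplus (X \leftrightarrow Z))) \leftrightarrow (W \lor U)) = T \oplus F = T
(X \oplus U) \leftrightarrow (((Z \leftrightarrow (W \to X)) \leftrightarrow X) \oplus (((((U \land X) \lor (U \to Z)) \leftrightarrow U) \to (X \oplus (X \leftrightarrow Z))) \leftrightarrow (W \lor U))) = F \leftrightarrow T = F

F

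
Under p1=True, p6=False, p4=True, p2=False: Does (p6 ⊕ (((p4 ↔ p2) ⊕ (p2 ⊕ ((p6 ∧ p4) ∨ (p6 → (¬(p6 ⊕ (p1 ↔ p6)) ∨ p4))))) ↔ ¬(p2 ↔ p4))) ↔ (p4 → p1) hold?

p4 ↔ p2 = True ↔ False = False
p6 ∧ p4 = False ∧ True = False
p1 ↔ p6 = True ↔ False = False
p6 ⊕ (p1 ↔ p6) = False ⊕ False = False
¬(p6 ⊕ (p1 ↔ p6)) = ¬False = True
¬(p6 ⊕ (p1 ↔ p6)) ∨ p4 = True ∨ True = True
p6 → (¬(p6 ⊕ (p1 ↔ p6)) ∨ p4) = False → True = True
(p6 ∧ p4) ∨ (p6 → (¬(p6 ⊕ (p1 ↔ p6)) ∨ p4)) = False ∨ True = True
p2 ⊕ ((p6 ∧ p4) ∨ (p6 → (¬(p6 ⊕ (p1 ↔ p6)) ∨ p4))) = False ⊕ True = True
(p4 ↔ p2) ⊕ (p2 ⊕ ((p6 ∧ p4) ∨ (p6 → (¬(p6 ⊕ (p1 ↔ p6)) ∨ p4)))) = False ⊕ True = True
p2 ↔ p4 = False ↔ True = False
¬(p2 ↔ p4) = ¬False = True
((p4 ↔ p2) ⊕ (p2 ⊕ ((p6 ∧ p4) ∨ (p6 → (¬(p6 ⊕ (p1 ↔ p6)) ∨ p4))))) ↔ ¬(p2 ↔ p4) = True ↔ True = True
p6 ⊕ (((p4 ↔ p2) ⊕ (p2 ⊕ ((p6 ∧ p4) ∨ (p6 → (¬(p6 ⊕ (p1 ↔ p6)) ∨ p4))))) ↔ ¬(p2 ↔ p4)) = False ⊕ True = True
p4 → p1 = True → True = True
(p6 ⊕ (((p4 ↔ p2) ⊕ (p2 ⊕ ((p6 ∧ p4) ∨ (p6 → (¬(p6 ⊕ (p1 ↔ p6)) ∨ p4))))) ↔ ¬(p2 ↔ p4))) ↔ (p4 → p1) = True ↔ True = True

True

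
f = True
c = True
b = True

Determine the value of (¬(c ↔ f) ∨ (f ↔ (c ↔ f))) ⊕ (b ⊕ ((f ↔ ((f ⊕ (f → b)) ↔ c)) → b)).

True

Substituting f=True, c=True, b=True:
c ↔ f = True ↔ True = True
¬(c ↔ f) = ¬True = False
c ↔ f = True ↔ True = True
f ↔ (c ↔ f) = True ↔ True = True
¬(c ↔ f) ∨ (f ↔ (c ↔ f)) = False ∨ True = True
f → b = True → True = True
f ⊕ (f → b) = True ⊕ True = False
(f ⊕ (f → b)) ↔ c = False ↔ True = False
f ↔ ((f ⊕ (f → b)) ↔ c) = True ↔ False = False
(f ↔ ((f ⊕ (f → b)) ↔ c)) → b = False → True = True
b ⊕ ((f ↔ ((f ⊕ (f → b)) ↔ c)) → b) = True ⊕ True = False
(¬(c ↔ f) ∨ (f ↔ (c ↔ f))) ⊕ (b ⊕ ((f ↔ ((f ⊕ (f → b)) ↔ c)) → b)) = True ⊕ False = True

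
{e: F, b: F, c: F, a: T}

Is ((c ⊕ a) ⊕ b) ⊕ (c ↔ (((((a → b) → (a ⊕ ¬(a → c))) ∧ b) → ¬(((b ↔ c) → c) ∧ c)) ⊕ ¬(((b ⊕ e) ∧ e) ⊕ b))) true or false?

c ⊕ a = F ⊕ T = T
(c ⊕ a) ⊕ b = T ⊕ F = T
a → b = T → F = F
a → c = T → F = F
¬(a → c) = ¬F = T
a ⊕ ¬(a → c) = T ⊕ T = F
(a → b) → (a ⊕ ¬(a → c)) = F → F = T
((a → b) → (a ⊕ ¬(a → c))) ∧ b = T ∧ F = F
b ↔ c = F ↔ F = T
(b ↔ c) → c = T → F = F
((b ↔ c) → c) ∧ c = F ∧ F = F
¬(((b ↔ c) → c) ∧ c) = ¬F = T
(((a → b) → (a ⊕ ¬(a → c))) ∧ b) → ¬(((b ↔ c) → c) ∧ c) = F → T = T
b ⊕ e = F ⊕ F = F
(b ⊕ e) ∧ e = F ∧ F = F
((b ⊕ e) ∧ e) ⊕ b = F ⊕ F = F
¬(((b ⊕ e) ∧ e) ⊕ b) = ¬F = T
((((a → b) → (a ⊕ ¬(a → c))) ∧ b) → ¬(((b ↔ c) → c) ∧ c)) ⊕ ¬(((b ⊕ e) ∧ e) ⊕ b) = T ⊕ T = F
c ↔ (((((a → b) → (a ⊕ ¬(a → c))) ∧ b) → ¬(((b ↔ c) → c) ∧ c)) ⊕ ¬(((b ⊕ e) ∧ e) ⊕ b)) = F ↔ F = T
((c ⊕ a) ⊕ b) ⊕ (c ↔ (((((a → b) → (a ⊕ ¬(a → c))) ∧ b) → ¬(((b ↔ c) → c) ∧ c)) ⊕ ¬(((b ⊕ e) ∧ e) ⊕ b))) = T ⊕ T = F

F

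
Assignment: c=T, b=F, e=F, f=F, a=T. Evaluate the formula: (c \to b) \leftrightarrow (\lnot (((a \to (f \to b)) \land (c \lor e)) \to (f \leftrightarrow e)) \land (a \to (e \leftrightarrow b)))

T

Substituting c=T, b=F, e=F, f=F, a=T:
c \to b = T \to F = F
f \to b = F \to F = T
a \to (f \to b) = T \to T = T
c \lor e = T \lor F = T
(a \to (f \to b)) \land (c \lor e) = T \land T = T
f \leftrightarrow e = F \leftrightarrow F = T
((a \to (f \to b)) \land (c \lor e)) \to (f \leftrightarrow e) = T \to T = T
\lnot (((a \to (f \to b)) \land (c \lor e)) \to (f \leftrightarrow e)) = \lnot T = F
e \leftrightarrow b = F \leftrightarrow F = T
a \to (e \leftrightarrow b) = T \to T = T
\lnot (((a \to (f \to b)) \land (c \lor e)) \to (f \leftrightarrow e)) \land (a \to (e \leftrightarrow b)) = F \land T = F
(c \to b) \leftrightarrow (\lnot (((a \to (f \to b)) \land (c \lor e)) \to (f \leftrightarrow e)) \land (a \to (e \leftrightarrow b))) = F \leftrightarrow F = T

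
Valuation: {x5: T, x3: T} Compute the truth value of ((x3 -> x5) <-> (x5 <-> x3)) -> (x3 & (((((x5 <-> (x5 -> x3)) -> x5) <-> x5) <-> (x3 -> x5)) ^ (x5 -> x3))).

F

x3 -> x5 = T -> T = T
x5 <-> x3 = T <-> T = T
(x3 -> x5) <-> (x5 <-> x3) = T <-> T = T
x5 -> x3 = T -> T = T
x5 <-> (x5 -> x3) = T <-> T = T
(x5 <-> (x5 -> x3)) -> x5 = T -> T = T
((x5 <-> (x5 -> x3)) -> x5) <-> x5 = T <-> T = T
x3 -> x5 = T -> T = T
(((x5 <-> (x5 -> x3)) -> x5) <-> x5) <-> (x3 -> x5) = T <-> T = T
x5 -> x3 = T -> T = T
((((x5 <-> (x5 -> x3)) -> x5) <-> x5) <-> (x3 -> x5)) ^ (x5 -> x3) = T ^ T = F
x3 & (((((x5 <-> (x5 -> x3)) -> x5) <-> x5) <-> (x3 -> x5)) ^ (x5 -> x3)) = T & F = F
((x3 -> x5) <-> (x5 <-> x3)) -> (x3 & (((((x5 <-> (x5 -> x3)) -> x5) <-> x5) <-> (x3 -> x5)) ^ (x5 -> x3))) = T -> F = F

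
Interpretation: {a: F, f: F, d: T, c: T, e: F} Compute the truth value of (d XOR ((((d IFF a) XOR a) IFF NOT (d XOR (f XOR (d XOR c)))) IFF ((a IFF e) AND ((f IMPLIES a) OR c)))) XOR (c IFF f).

F

Substituting a=F, f=F, d=T, c=T, e=F:
d IFF a = T IFF F = F
(d IFF a) XOR a = F XOR F = F
d XOR c = T XOR T = F
f XOR (d XOR c) = F XOR F = F
d XOR (f XOR (d XOR c)) = T XOR F = T
NOT (d XOR (f XOR (d XOR c))) = NOT T = F
((d IFF a) XOR a) IFF NOT (d XOR (f XOR (d XOR c))) = F IFF F = T
a IFF e = F IFF F = T
f IMPLIES a = F IMPLIES F = T
(f IMPLIES a) OR c = T OR T = T
(a IFF e) AND ((f IMPLIES a) OR c) = T AND T = T
(((d IFF a) XOR a) IFF NOT (d XOR (f XOR (d XOR c)))) IFF ((a IFF e) AND ((f IMPLIES a) OR c)) = T IFF T = T
d XOR ((((d IFF a) XOR a) IFF NOT (d XOR (f XOR (d XOR c)))) IFF ((a IFF e) AND ((f IMPLIES a) OR c))) = T XOR T = F
c IFF f = T IFF F = F
(d XOR ((((d IFF a) XOR a) IFF NOT (d XOR (f XOR (d XOR c)))) IFF ((a IFF e) AND ((f IMPLIES a) OR c)))) XOR (c IFF f) = F XOR F = F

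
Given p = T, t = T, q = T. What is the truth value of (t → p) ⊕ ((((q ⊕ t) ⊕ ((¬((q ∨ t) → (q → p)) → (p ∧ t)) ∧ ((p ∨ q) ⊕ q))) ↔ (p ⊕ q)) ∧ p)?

t → p = T → T = T
q ⊕ t = T ⊕ T = F
q ∨ t = T ∨ T = T
q → p = T → T = T
(q ∨ t) → (q → p) = T → T = T
¬((q ∨ t) → (q → p)) = ¬T = F
p ∧ t = T ∧ T = T
¬((q ∨ t) → (q → p)) → (p ∧ t) = F → T = T
p ∨ q = T ∨ T = T
(p ∨ q) ⊕ q = T ⊕ T = F
(¬((q ∨ t) → (q → p)) → (p ∧ t)) ∧ ((p ∨ q) ⊕ q) = T ∧ F = F
(q ⊕ t) ⊕ ((¬((q ∨ t) → (q → p)) → (p ∧ t)) ∧ ((p ∨ q) ⊕ q)) = F ⊕ F = F
p ⊕ q = T ⊕ T = F
((q ⊕ t) ⊕ ((¬((q ∨ t) → (q → p)) → (p ∧ t)) ∧ ((p ∨ q) ⊕ q))) ↔ (p ⊕ q) = F ↔ F = T
(((q ⊕ t) ⊕ ((¬((q ∨ t) → (q → p)) → (p ∧ t)) ∧ ((p ∨ q) ⊕ q))) ↔ (p ⊕ q)) ∧ p = T ∧ T = T
(t → p) ⊕ ((((q ⊕ t) ⊕ ((¬((q ∨ t) → (q → p)) → (p ∧ t)) ∧ ((p ∨ q) ⊕ q))) ↔ (p ⊕ q)) ∧ p) = T ⊕ T = F

F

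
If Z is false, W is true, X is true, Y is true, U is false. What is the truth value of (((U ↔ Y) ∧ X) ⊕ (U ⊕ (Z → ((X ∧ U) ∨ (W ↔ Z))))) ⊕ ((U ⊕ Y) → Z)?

U ↔ Y = False ↔ True = False
(U ↔ Y) ∧ X = False ∧ True = False
X ∧ U = True ∧ False = False
W ↔ Z = True ↔ False = False
(X ∧ U) ∨ (W ↔ Z) = False ∨ False = False
Z → ((X ∧ U) ∨ (W ↔ Z)) = False → False = True
U ⊕ (Z → ((X ∧ U) ∨ (W ↔ Z))) = False ⊕ True = True
((U ↔ Y) ∧ X) ⊕ (U ⊕ (Z → ((X ∧ U) ∨ (W ↔ Z)))) = False ⊕ True = True
U ⊕ Y = False ⊕ True = True
(U ⊕ Y) → Z = True → False = False
(((U ↔ Y) ∧ X) ⊕ (U ⊕ (Z → ((X ∧ U) ∨ (W ↔ Z))))) ⊕ ((U ⊕ Y) → Z) = True ⊕ False = True

True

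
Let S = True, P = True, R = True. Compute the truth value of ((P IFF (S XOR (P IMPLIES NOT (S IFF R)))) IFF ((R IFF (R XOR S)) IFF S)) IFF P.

S IFF R = True IFF True = True
NOT (S IFF R) = NOT True = False
P IMPLIES NOT (S IFF R) = True IMPLIES False = False
S XOR (P IMPLIES NOT (S IFF R)) = True XOR False = True
P IFF (S XOR (P IMPLIES NOT (S IFF R))) = True IFF True = True
R XOR S = True XOR True = False
R IFF (R XOR S) = True IFF False = False
(R IFF (R XOR S)) IFF S = False IFF True = False
(P IFF (S XOR (P IMPLIES NOT (S IFF R)))) IFF ((R IFF (R XOR S)) IFF S) = True IFF False = False
((P IFF (S XOR (P IMPLIES NOT (S IFF R)))) IFF ((R IFF (R XOR S)) IFF S)) IFF P = False IFF True = False

False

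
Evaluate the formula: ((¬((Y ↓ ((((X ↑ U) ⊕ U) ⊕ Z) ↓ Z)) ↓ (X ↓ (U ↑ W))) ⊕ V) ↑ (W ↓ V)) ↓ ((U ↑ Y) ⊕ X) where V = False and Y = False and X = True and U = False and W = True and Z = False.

X ↑ U = True ↑ False = True
(X ↑ U) ⊕ U = True ⊕ False = True
((X ↑ U) ⊕ U) ⊕ Z = True ⊕ False = True
(((X ↑ U) ⊕ U) ⊕ Z) ↓ Z = True ↓ False = False
Y ↓ ((((X ↑ U) ⊕ U) ⊕ Z) ↓ Z) = False ↓ False = True
U ↑ W = False ↑ True = True
X ↓ (U ↑ W) = True ↓ True = False
(Y ↓ ((((X ↑ U) ⊕ U) ⊕ Z) ↓ Z)) ↓ (X ↓ (U ↑ W)) = True ↓ False = False
¬((Y ↓ ((((X ↑ U) ⊕ U) ⊕ Z) ↓ Z)) ↓ (X ↓ (U ↑ W))) = ¬False = True
¬((Y ↓ ((((X ↑ U) ⊕ U) ⊕ Z) ↓ Z)) ↓ (X ↓ (U ↑ W))) ⊕ V = True ⊕ False = True
W ↓ V = True ↓ False = False
(¬((Y ↓ ((((X ↑ U) ⊕ U) ⊕ Z) ↓ Z)) ↓ (X ↓ (U ↑ W))) ⊕ V) ↑ (W ↓ V) = True ↑ False = True
U ↑ Y = False ↑ False = True
(U ↑ Y) ⊕ X = True ⊕ True = False
((¬((Y ↓ ((((X ↑ U) ⊕ U) ⊕ Z) ↓ Z)) ↓ (X ↓ (U ↑ W))) ⊕ V) ↑ (W ↓ V)) ↓ ((U ↑ Y) ⊕ X) = True ↓ False = False

False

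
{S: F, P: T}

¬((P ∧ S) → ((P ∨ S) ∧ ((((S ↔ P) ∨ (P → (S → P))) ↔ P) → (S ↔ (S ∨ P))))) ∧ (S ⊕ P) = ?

F

P ∧ S = T ∧ F = F
P ∨ S = T ∨ F = T
S ↔ P = F ↔ T = F
S → P = F → T = T
P → (S → P) = T → T = T
(S ↔ P) ∨ (P → (S → P)) = F ∨ T = T
((S ↔ P) ∨ (P → (S → P))) ↔ P = T ↔ T = T
S ∨ P = F ∨ T = T
S ↔ (S ∨ P) = F ↔ T = F
(((S ↔ P) ∨ (P → (S → P))) ↔ P) → (S ↔ (S ∨ P)) = T → F = F
(P ∨ S) ∧ ((((S ↔ P) ∨ (P → (S → P))) ↔ P) → (S ↔ (S ∨ P))) = T ∧ F = F
(P ∧ S) → ((P ∨ S) ∧ ((((S ↔ P) ∨ (P → (S → P))) ↔ P) → (S ↔ (S ∨ P)))) = F → F = T
¬((P ∧ S) → ((P ∨ S) ∧ ((((S ↔ P) ∨ (P → (S → P))) ↔ P) → (S ↔ (S ∨ P))))) = ¬T = F
S ⊕ P = F ⊕ T = T
¬((P ∧ S) → ((P ∨ S) ∧ ((((S ↔ P) ∨ (P → (S → P))) ↔ P) → (S ↔ (S ∨ P))))) ∧ (S ⊕ P) = F ∧ T = F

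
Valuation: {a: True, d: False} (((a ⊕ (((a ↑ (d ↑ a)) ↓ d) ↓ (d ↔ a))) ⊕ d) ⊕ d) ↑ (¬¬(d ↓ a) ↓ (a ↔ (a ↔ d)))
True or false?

False

Substituting a=True, d=False:
d ↑ a = False ↑ True = True
a ↑ (d ↑ a) = True ↑ True = False
(a ↑ (d ↑ a)) ↓ d = False ↓ False = True
d ↔ a = False ↔ True = False
((a ↑ (d ↑ a)) ↓ d) ↓ (d ↔ a) = True ↓ False = False
a ⊕ (((a ↑ (d ↑ a)) ↓ d) ↓ (d ↔ a)) = True ⊕ False = True
(a ⊕ (((a ↑ (d ↑ a)) ↓ d) ↓ (d ↔ a))) ⊕ d = True ⊕ False = True
((a ⊕ (((a ↑ (d ↑ a)) ↓ d) ↓ (d ↔ a))) ⊕ d) ⊕ d = True ⊕ False = True
d ↓ a = False ↓ True = False
¬(d ↓ a) = ¬False = True
¬¬(d ↓ a) = ¬True = False
a ↔ d = True ↔ False = False
a ↔ (a ↔ d) = True ↔ False = False
¬¬(d ↓ a) ↓ (a ↔ (a ↔ d)) = False ↓ False = True
(((a ⊕ (((a ↑ (d ↑ a)) ↓ d) ↓ (d ↔ a))) ⊕ d) ⊕ d) ↑ (¬¬(d ↓ a) ↓ (a ↔ (a ↔ d))) = True ↑ True = False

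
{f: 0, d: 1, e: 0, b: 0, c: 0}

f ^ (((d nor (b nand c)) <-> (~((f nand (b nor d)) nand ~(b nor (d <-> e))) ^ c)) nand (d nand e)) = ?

Substituting f=0, d=1, e=0, b=0, c=0:
b nand c = 0 nand 0 = 1
d nor (b nand c) = 1 nor 1 = 0
b nor d = 0 nor 1 = 0
f nand (b nor d) = 0 nand 0 = 1
d <-> e = 1 <-> 0 = 0
b nor (d <-> e) = 0 nor 0 = 1
~(b nor (d <-> e)) = ~1 = 0
(f nand (b nor d)) nand ~(b nor (d <-> e)) = 1 nand 0 = 1
~((f nand (b nor d)) nand ~(b nor (d <-> e))) = ~1 = 0
~((f nand (b nor d)) nand ~(b nor (d <-> e))) ^ c = 0 ^ 0 = 0
(d nor (b nand c)) <-> (~((f nand (b nor d)) nand ~(b nor (d <-> e))) ^ c) = 0 <-> 0 = 1
d nand e = 1 nand 0 = 1
((d nor (b nand c)) <-> (~((f nand (b nor d)) nand ~(b nor (d <-> e))) ^ c)) nand (d nand e) = 1 nand 1 = 0
f ^ (((d nor (b nand c)) <-> (~((f nand (b nor d)) nand ~(b nor (d <-> e))) ^ c)) nand (d nand e)) = 0 ^ 0 = 0

0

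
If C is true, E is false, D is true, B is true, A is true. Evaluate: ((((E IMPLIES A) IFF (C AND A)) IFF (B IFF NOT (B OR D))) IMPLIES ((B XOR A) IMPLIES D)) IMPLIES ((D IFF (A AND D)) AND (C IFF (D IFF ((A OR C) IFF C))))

Substituting C=True, E=False, D=True, B=True, A=True:
E IMPLIES A = False IMPLIES True = True
C AND A = True AND True = True
(E IMPLIES A) IFF (C AND A) = True IFF True = True
B OR D = True OR True = True
NOT (B OR D) = NOT True = False
B IFF NOT (B OR D) = True IFF False = False
((E IMPLIES A) IFF (C AND A)) IFF (B IFF NOT (B OR D)) = True IFF False = False
B XOR A = True XOR True = False
(B XOR A) IMPLIES D = False IMPLIES True = True
(((E IMPLIES A) IFF (C AND A)) IFF (B IFF NOT (B OR D))) IMPLIES ((B XOR A) IMPLIES D) = False IMPLIES True = True
A AND D = True AND True = True
D IFF (A AND D) = True IFF True = True
A OR C = True OR True = True
(A OR C) IFF C = True IFF True = True
D IFF ((A OR C) IFF C) = True IFF True = True
C IFF (D IFF ((A OR C) IFF C)) = True IFF True = True
(D IFF (A AND D)) AND (C IFF (D IFF ((A OR C) IFF C))) = True AND True = True
((((E IMPLIES A) IFF (C AND A)) IFF (B IFF NOT (B OR D))) IMPLIES ((B XOR A) IMPLIES D)) IMPLIES ((D IFF (A AND D)) AND (C IFF (D IFF ((A OR C) IFF C)))) = True IMPLIES True = True

True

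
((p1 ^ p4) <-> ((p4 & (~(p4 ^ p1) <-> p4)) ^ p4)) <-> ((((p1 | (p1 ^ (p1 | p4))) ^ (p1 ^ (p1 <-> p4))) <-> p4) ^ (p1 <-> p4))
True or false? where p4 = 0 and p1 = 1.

0

p1 ^ p4 = 1 ^ 0 = 1
p4 ^ p1 = 0 ^ 1 = 1
~(p4 ^ p1) = ~1 = 0
~(p4 ^ p1) <-> p4 = 0 <-> 0 = 1
p4 & (~(p4 ^ p1) <-> p4) = 0 & 1 = 0
(p4 & (~(p4 ^ p1) <-> p4)) ^ p4 = 0 ^ 0 = 0
(p1 ^ p4) <-> ((p4 & (~(p4 ^ p1) <-> p4)) ^ p4) = 1 <-> 0 = 0
p1 | p4 = 1 | 0 = 1
p1 ^ (p1 | p4) = 1 ^ 1 = 0
p1 | (p1 ^ (p1 | p4)) = 1 | 0 = 1
p1 <-> p4 = 1 <-> 0 = 0
p1 ^ (p1 <-> p4) = 1 ^ 0 = 1
(p1 | (p1 ^ (p1 | p4))) ^ (p1 ^ (p1 <-> p4)) = 1 ^ 1 = 0
((p1 | (p1 ^ (p1 | p4))) ^ (p1 ^ (p1 <-> p4))) <-> p4 = 0 <-> 0 = 1
p1 <-> p4 = 1 <-> 0 = 0
(((p1 | (p1 ^ (p1 | p4))) ^ (p1 ^ (p1 <-> p4))) <-> p4) ^ (p1 <-> p4) = 1 ^ 0 = 1
((p1 ^ p4) <-> ((p4 & (~(p4 ^ p1) <-> p4)) ^ p4)) <-> ((((p1 | (p1 ^ (p1 | p4))) ^ (p1 ^ (p1 <-> p4))) <-> p4) ^ (p1 <-> p4)) = 0 <-> 1 = 0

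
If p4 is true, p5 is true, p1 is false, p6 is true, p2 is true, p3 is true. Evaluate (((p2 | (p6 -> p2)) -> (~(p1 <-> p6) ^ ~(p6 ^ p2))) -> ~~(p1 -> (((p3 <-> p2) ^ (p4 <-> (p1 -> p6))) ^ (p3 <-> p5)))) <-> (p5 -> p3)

Substituting p4=T, p5=T, p1=F, p6=T, p2=T, p3=T:
p6 -> p2 = T -> T = T
p2 | (p6 -> p2) = T | T = T
p1 <-> p6 = F <-> T = F
~(p1 <-> p6) = ~F = T
p6 ^ p2 = T ^ T = F
~(p6 ^ p2) = ~F = T
~(p1 <-> p6) ^ ~(p6 ^ p2) = T ^ T = F
(p2 | (p6 -> p2)) -> (~(p1 <-> p6) ^ ~(p6 ^ p2)) = T -> F = F
p3 <-> p2 = T <-> T = T
p1 -> p6 = F -> T = T
p4 <-> (p1 -> p6) = T <-> T = T
(p3 <-> p2) ^ (p4 <-> (p1 -> p6)) = T ^ T = F
p3 <-> p5 = T <-> T = T
((p3 <-> p2) ^ (p4 <-> (p1 -> p6))) ^ (p3 <-> p5) = F ^ T = T
p1 -> (((p3 <-> p2) ^ (p4 <-> (p1 -> p6))) ^ (p3 <-> p5)) = F -> T = T
~(p1 -> (((p3 <-> p2) ^ (p4 <-> (p1 -> p6))) ^ (p3 <-> p5))) = ~T = F
~~(p1 -> (((p3 <-> p2) ^ (p4 <-> (p1 -> p6))) ^ (p3 <-> p5))) = ~F = T
((p2 | (p6 -> p2)) -> (~(p1 <-> p6) ^ ~(p6 ^ p2))) -> ~~(p1 -> (((p3 <-> p2) ^ (p4 <-> (p1 -> p6))) ^ (p3 <-> p5))) = F -> T = T
p5 -> p3 = T -> T = T
(((p2 | (p6 -> p2)) -> (~(p1 <-> p6) ^ ~(p6 ^ p2))) -> ~~(p1 -> (((p3 <-> p2) ^ (p4 <-> (p1 -> p6))) ^ (p3 <-> p5)))) <-> (p5 -> p3) = T <-> T = T

T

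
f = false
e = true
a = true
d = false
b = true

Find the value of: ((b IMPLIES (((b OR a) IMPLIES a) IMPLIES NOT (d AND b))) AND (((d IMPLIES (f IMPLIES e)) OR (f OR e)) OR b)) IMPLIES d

false

b OR a = true OR true = true
(b OR a) IMPLIES a = true IMPLIES true = true
d AND b = false AND true = false
NOT (d AND b) = NOT false = true
((b OR a) IMPLIES a) IMPLIES NOT (d AND b) = true IMPLIES true = true
b IMPLIES (((b OR a) IMPLIES a) IMPLIES NOT (d AND b)) = true IMPLIES true = true
f IMPLIES e = false IMPLIES true = true
d IMPLIES (f IMPLIES e) = false IMPLIES true = true
f OR e = false OR true = true
(d IMPLIES (f IMPLIES e)) OR (f OR e) = true OR true = true
((d IMPLIES (f IMPLIES e)) OR (f OR e)) OR b = true OR true = true
(b IMPLIES (((b OR a) IMPLIES a) IMPLIES NOT (d AND b))) AND (((d IMPLIES (f IMPLIES e)) OR (f OR e)) OR b) = true AND true = true
((b IMPLIES (((b OR a) IMPLIES a) IMPLIES NOT (d AND b))) AND (((d IMPLIES (f IMPLIES e)) OR (f OR e)) OR b)) IMPLIES d = true IMPLIES false = false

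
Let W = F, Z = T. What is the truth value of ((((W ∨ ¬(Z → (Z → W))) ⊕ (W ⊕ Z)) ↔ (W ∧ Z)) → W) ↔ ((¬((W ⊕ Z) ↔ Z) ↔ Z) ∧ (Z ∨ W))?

T

Substituting W=F, Z=T:
Z → W = T → F = F
Z → (Z → W) = T → F = F
¬(Z → (Z → W)) = ¬F = T
W ∨ ¬(Z → (Z → W)) = F ∨ T = T
W ⊕ Z = F ⊕ T = T
(W ∨ ¬(Z → (Z → W))) ⊕ (W ⊕ Z) = T ⊕ T = F
W ∧ Z = F ∧ T = F
((W ∨ ¬(Z → (Z → W))) ⊕ (W ⊕ Z)) ↔ (W ∧ Z) = F ↔ F = T
(((W ∨ ¬(Z → (Z → W))) ⊕ (W ⊕ Z)) ↔ (W ∧ Z)) → W = T → F = F
W ⊕ Z = F ⊕ T = T
(W ⊕ Z) ↔ Z = T ↔ T = T
¬((W ⊕ Z) ↔ Z) = ¬T = F
¬((W ⊕ Z) ↔ Z) ↔ Z = F ↔ T = F
Z ∨ W = T ∨ F = T
(¬((W ⊕ Z) ↔ Z) ↔ Z) ∧ (Z ∨ W) = F ∧ T = F
((((W ∨ ¬(Z → (Z → W))) ⊕ (W ⊕ Z)) ↔ (W ∧ Z)) → W) ↔ ((¬((W ⊕ Z) ↔ Z) ↔ Z) ∧ (Z ∨ W)) = F ↔ F = T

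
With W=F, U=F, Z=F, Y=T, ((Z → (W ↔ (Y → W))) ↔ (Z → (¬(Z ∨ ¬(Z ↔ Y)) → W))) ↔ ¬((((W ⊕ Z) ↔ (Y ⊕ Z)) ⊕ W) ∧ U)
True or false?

Y → W = T → F = F
W ↔ (Y → W) = F ↔ F = T
Z → (W ↔ (Y → W)) = F → T = T
Z ↔ Y = F ↔ T = F
¬(Z ↔ Y) = ¬F = T
Z ∨ ¬(Z ↔ Y) = F ∨ T = T
¬(Z ∨ ¬(Z ↔ Y)) = ¬T = F
¬(Z ∨ ¬(Z ↔ Y)) → W = F → F = T
Z → (¬(Z ∨ ¬(Z ↔ Y)) → W) = F → T = T
(Z → (W ↔ (Y → W))) ↔ (Z → (¬(Z ∨ ¬(Z ↔ Y)) → W)) = T ↔ T = T
W ⊕ Z = F ⊕ F = F
Y ⊕ Z = T ⊕ F = T
(W ⊕ Z) ↔ (Y ⊕ Z) = F ↔ T = F
((W ⊕ Z) ↔ (Y ⊕ Z)) ⊕ W = F ⊕ F = F
(((W ⊕ Z) ↔ (Y ⊕ Z)) ⊕ W) ∧ U = F ∧ F = F
¬((((W ⊕ Z) ↔ (Y ⊕ Z)) ⊕ W) ∧ U) = ¬F = T
((Z → (W ↔ (Y → W))) ↔ (Z → (¬(Z ∨ ¬(Z ↔ Y)) → W))) ↔ ¬((((W ⊕ Z) ↔ (Y ⊕ Z)) ⊕ W) ∧ U) = T ↔ T = T

T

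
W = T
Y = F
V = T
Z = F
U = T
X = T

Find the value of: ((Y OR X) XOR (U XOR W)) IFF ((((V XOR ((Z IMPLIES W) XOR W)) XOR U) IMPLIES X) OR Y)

Y OR X = F OR T = T
U XOR W = T XOR T = F
(Y OR X) XOR (U XOR W) = T XOR F = T
Z IMPLIES W = F IMPLIES T = T
(Z IMPLIES W) XOR W = T XOR T = F
V XOR ((Z IMPLIES W) XOR W) = T XOR F = T
(V XOR ((Z IMPLIES W) XOR W)) XOR U = T XOR T = F
((V XOR ((Z IMPLIES W) XOR W)) XOR U) IMPLIES X = F IMPLIES T = T
(((V XOR ((Z IMPLIES W) XOR W)) XOR U) IMPLIES X) OR Y = T OR F = T
((Y OR X) XOR (U XOR W)) IFF ((((V XOR ((Z IMPLIES W) XOR W)) XOR U) IMPLIES X) OR Y) = T IFF T = T

T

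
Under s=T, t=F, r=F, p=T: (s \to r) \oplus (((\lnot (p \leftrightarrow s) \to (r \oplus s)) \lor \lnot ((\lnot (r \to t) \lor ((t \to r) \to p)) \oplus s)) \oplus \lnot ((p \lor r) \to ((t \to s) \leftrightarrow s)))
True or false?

T

Substituting s=T, t=F, r=F, p=T:
s \to r = T \to F = F
p \leftrightarrow s = T \leftrightarrow T = T
\lnot (p \leftrightarrow s) = \lnot T = F
r \oplus s = F \oplus T = T
\lnot (p \leftrightarrow s) \to (r \oplus s) = F \to T = T
r \to t = F \to F = T
\lnot (r \to t) = \lnot T = F
t \to r = F \to F = T
(t \to r) \to p = T \to T = T
\lnot (r \to t) \lor ((t \to r) \to p) = F \lor T = T
(\lnot (r \to t) \lor ((t \to r) \to p)) \oplus s = T \oplus T = F
\lnot ((\lnot (r \to t) \lor ((t \to r) \to p)) \oplus s) = \lnot F = T
(\lnot (p \leftrightarrow s) \to (r \oplus s)) \lor \lnot ((\lnot (r \to t) \lor ((t \to r) \to p)) \oplus s) = T \lor T = T
p \lor r = T \lor F = T
t \to s = F \to T = T
(t \to s) \leftrightarrow s = T \leftrightarrow T = T
(p \lor r) \to ((t \to s) \leftrightarrow s) = T \to T = T
\lnot ((p \lor r) \to ((t \to s) \leftrightarrow s)) = \lnot T = F
((\lnot (p \leftrightarrow s) \to (r \oplus s)) \lor \lnot ((\lnot (r \to t) \lor ((t \to r) \to p)) \oplus s)) \oplus \lnot ((p \lor r) \to ((t \to s) \leftrightarrow s)) = T \oplus F = T
(s \to r) \oplus (((\lnot (p \leftrightarrow s) \to (r \oplus s)) \lor \lnot ((\lnot (r \to t) \lor ((t \to r) \to p)) \oplus s)) \oplus \lnot ((p \lor r) \to ((t \to s) \leftrightarrow s))) = F \oplus T = T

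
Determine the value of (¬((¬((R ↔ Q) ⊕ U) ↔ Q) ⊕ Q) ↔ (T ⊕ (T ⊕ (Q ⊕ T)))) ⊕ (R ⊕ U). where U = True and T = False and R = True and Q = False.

R ↔ Q = True ↔ False = False
(R ↔ Q) ⊕ U = False ⊕ True = True
¬((R ↔ Q) ⊕ U) = ¬True = False
¬((R ↔ Q) ⊕ U) ↔ Q = False ↔ False = True
(¬((R ↔ Q) ⊕ U) ↔ Q) ⊕ Q = True ⊕ False = True
¬((¬((R ↔ Q) ⊕ U) ↔ Q) ⊕ Q) = ¬True = False
Q ⊕ T = False ⊕ False = False
T ⊕ (Q ⊕ T) = False ⊕ False = False
T ⊕ (T ⊕ (Q ⊕ T)) = False ⊕ False = False
¬((¬((R ↔ Q) ⊕ U) ↔ Q) ⊕ Q) ↔ (T ⊕ (T ⊕ (Q ⊕ T))) = False ↔ False = True
R ⊕ U = True ⊕ True = False
(¬((¬((R ↔ Q) ⊕ U) ↔ Q) ⊕ Q) ↔ (T ⊕ (T ⊕ (Q ⊕ T)))) ⊕ (R ⊕ U) = True ⊕ False = True

True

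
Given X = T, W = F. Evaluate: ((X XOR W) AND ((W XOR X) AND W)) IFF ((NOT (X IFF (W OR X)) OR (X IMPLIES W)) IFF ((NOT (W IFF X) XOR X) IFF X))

X XOR W = T XOR F = T
W XOR X = F XOR T = T
(W XOR X) AND W = T AND F = F
(X XOR W) AND ((W XOR X) AND W) = T AND F = F
W OR X = F OR T = T
X IFF (W OR X) = T IFF T = T
NOT (X IFF (W OR X)) = NOT T = F
X IMPLIES W = T IMPLIES F = F
NOT (X IFF (W OR X)) OR (X IMPLIES W) = F OR F = F
W IFF X = F IFF T = F
NOT (W IFF X) = NOT F = T
NOT (W IFF X) XOR X = T XOR T = F
(NOT (W IFF X) XOR X) IFF X = F IFF T = F
(NOT (X IFF (W OR X)) OR (X IMPLIES W)) IFF ((NOT (W IFF X) XOR X) IFF X) = F IFF F = T
((X XOR W) AND ((W XOR X) AND W)) IFF ((NOT (X IFF (W OR X)) OR (X IMPLIES W)) IFF ((NOT (W IFF X) XOR X) IFF X)) = F IFF T = F

F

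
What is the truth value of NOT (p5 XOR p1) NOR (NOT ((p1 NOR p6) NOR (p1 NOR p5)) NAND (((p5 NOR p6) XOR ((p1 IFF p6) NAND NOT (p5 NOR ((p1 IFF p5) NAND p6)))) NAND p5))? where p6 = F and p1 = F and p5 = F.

F

Substituting p6=F, p1=F, p5=F:
p5 XOR p1 = F XOR F = F
NOT (p5 XOR p1) = NOT F = T
p1 NOR p6 = F NOR F = T
p1 NOR p5 = F NOR F = T
(p1 NOR p6) NOR (p1 NOR p5) = T NOR T = F
NOT ((p1 NOR p6) NOR (p1 NOR p5)) = NOT F = T
p5 NOR p6 = F NOR F = T
p1 IFF p6 = F IFF F = T
p1 IFF p5 = F IFF F = T
(p1 IFF p5) NAND p6 = T NAND F = T
p5 NOR ((p1 IFF p5) NAND p6) = F NOR T = F
NOT (p5 NOR ((p1 IFF p5) NAND p6)) = NOT F = T
(p1 IFF p6) NAND NOT (p5 NOR ((p1 IFF p5) NAND p6)) = T NAND T = F
(p5 NOR p6) XOR ((p1 IFF p6) NAND NOT (p5 NOR ((p1 IFF p5) NAND p6))) = T XOR F = T
((p5 NOR p6) XOR ((p1 IFF p6) NAND NOT (p5 NOR ((p1 IFF p5) NAND p6)))) NAND p5 = T NAND F = T
NOT ((p1 NOR p6) NOR (p1 NOR p5)) NAND (((p5 NOR p6) XOR ((p1 IFF p6) NAND NOT (p5 NOR ((p1 IFF p5) NAND p6)))) NAND p5) = T NAND T = F
NOT (p5 XOR p1) NOR (NOT ((p1 NOR p6) NOR (p1 NOR p5)) NAND (((p5 NOR p6) XOR ((p1 IFF p6) NAND NOT (p5 NOR ((p1 IFF p5) NAND p6)))) NAND p5)) = T NOR F = F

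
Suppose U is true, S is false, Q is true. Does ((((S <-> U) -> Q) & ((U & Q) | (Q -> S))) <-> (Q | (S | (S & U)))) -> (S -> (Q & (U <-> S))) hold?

T

Substituting U=T, S=F, Q=T:
S <-> U = F <-> T = F
(S <-> U) -> Q = F -> T = T
U & Q = T & T = T
Q -> S = T -> F = F
(U & Q) | (Q -> S) = T | F = T
((S <-> U) -> Q) & ((U & Q) | (Q -> S)) = T & T = T
S & U = F & T = F
S | (S & U) = F | F = F
Q | (S | (S & U)) = T | F = T
(((S <-> U) -> Q) & ((U & Q) | (Q -> S))) <-> (Q | (S | (S & U))) = T <-> T = T
U <-> S = T <-> F = F
Q & (U <-> S) = T & F = F
S -> (Q & (U <-> S)) = F -> F = T
((((S <-> U) -> Q) & ((U & Q) | (Q -> S))) <-> (Q | (S | (S & U)))) -> (S -> (Q & (U <-> S))) = T -> T = T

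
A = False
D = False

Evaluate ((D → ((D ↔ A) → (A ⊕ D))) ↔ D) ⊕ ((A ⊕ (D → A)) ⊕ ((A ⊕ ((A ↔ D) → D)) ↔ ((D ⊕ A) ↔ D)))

True

Substituting A=False, D=False:
D ↔ A = False ↔ False = True
A ⊕ D = False ⊕ False = False
(D ↔ A) → (A ⊕ D) = True → False = False
D → ((D ↔ A) → (A ⊕ D)) = False → False = True
(D → ((D ↔ A) → (A ⊕ D))) ↔ D = True ↔ False = False
D → A = False → False = True
A ⊕ (D → A) = False ⊕ True = True
A ↔ D = False ↔ False = True
(A ↔ D) → D = True → False = False
A ⊕ ((A ↔ D) → D) = False ⊕ False = False
D ⊕ A = False ⊕ False = False
(D ⊕ A) ↔ D = False ↔ False = True
(A ⊕ ((A ↔ D) → D)) ↔ ((D ⊕ A) ↔ D) = False ↔ True = False
(A ⊕ (D → A)) ⊕ ((A ⊕ ((A ↔ D) → D)) ↔ ((D ⊕ A) ↔ D)) = True ⊕ False = True
((D → ((D ↔ A) → (A ⊕ D))) ↔ D) ⊕ ((A ⊕ (D → A)) ⊕ ((A ⊕ ((A ↔ D) → D)) ↔ ((D ⊕ A) ↔ D))) = False ⊕ True = True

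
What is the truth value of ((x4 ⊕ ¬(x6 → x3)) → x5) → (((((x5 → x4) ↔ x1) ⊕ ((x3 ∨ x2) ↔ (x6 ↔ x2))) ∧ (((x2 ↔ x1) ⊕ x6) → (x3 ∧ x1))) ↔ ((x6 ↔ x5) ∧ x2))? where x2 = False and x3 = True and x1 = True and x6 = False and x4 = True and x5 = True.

True

x6 → x3 = False → True = True
¬(x6 → x3) = ¬True = False
x4 ⊕ ¬(x6 → x3) = True ⊕ False = True
(x4 ⊕ ¬(x6 → x3)) → x5 = True → True = True
x5 → x4 = True → True = True
(x5 → x4) ↔ x1 = True ↔ True = True
x3 ∨ x2 = True ∨ False = True
x6 ↔ x2 = False ↔ False = True
(x3 ∨ x2) ↔ (x6 ↔ x2) = True ↔ True = True
((x5 → x4) ↔ x1) ⊕ ((x3 ∨ x2) ↔ (x6 ↔ x2)) = True ⊕ True = False
x2 ↔ x1 = False ↔ True = False
(x2 ↔ x1) ⊕ x6 = False ⊕ False = False
x3 ∧ x1 = True ∧ True = True
((x2 ↔ x1) ⊕ x6) → (x3 ∧ x1) = False → True = True
(((x5 → x4) ↔ x1) ⊕ ((x3 ∨ x2) ↔ (x6 ↔ x2))) ∧ (((x2 ↔ x1) ⊕ x6) → (x3 ∧ x1)) = False ∧ True = False
x6 ↔ x5 = False ↔ True = False
(x6 ↔ x5) ∧ x2 = False ∧ False = False
((((x5 → x4) ↔ x1) ⊕ ((x3 ∨ x2) ↔ (x6 ↔ x2))) ∧ (((x2 ↔ x1) ⊕ x6) → (x3 ∧ x1))) ↔ ((x6 ↔ x5) ∧ x2) = False ↔ False = True
((x4 ⊕ ¬(x6 → x3)) → x5) → (((((x5 → x4) ↔ x1) ⊕ ((x3 ∨ x2) ↔ (x6 ↔ x2))) ∧ (((x2 ↔ x1) ⊕ x6) → (x3 ∧ x1))) ↔ ((x6 ↔ x5) ∧ x2)) = True → True = True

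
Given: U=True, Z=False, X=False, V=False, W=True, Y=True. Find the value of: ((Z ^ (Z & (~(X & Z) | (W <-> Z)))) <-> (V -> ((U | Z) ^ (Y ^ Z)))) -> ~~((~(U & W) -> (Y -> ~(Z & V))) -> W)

X & Z = False & False = False
~(X & Z) = ~False = True
W <-> Z = True <-> False = False
~(X & Z) | (W <-> Z) = True | False = True
Z & (~(X & Z) | (W <-> Z)) = False & True = False
Z ^ (Z & (~(X & Z) | (W <-> Z))) = False ^ False = False
U | Z = True | False = True
Y ^ Z = True ^ False = True
(U | Z) ^ (Y ^ Z) = True ^ True = False
V -> ((U | Z) ^ (Y ^ Z)) = False -> False = True
(Z ^ (Z & (~(X & Z) | (W <-> Z)))) <-> (V -> ((U | Z) ^ (Y ^ Z))) = False <-> True = False
U & W = True & True = True
~(U & W) = ~True = False
Z & V = False & False = False
~(Z & V) = ~False = True
Y -> ~(Z & V) = True -> True = True
~(U & W) -> (Y -> ~(Z & V)) = False -> True = True
(~(U & W) -> (Y -> ~(Z & V))) -> W = True -> True = True
~((~(U & W) -> (Y -> ~(Z & V))) -> W) = ~True = False
~~((~(U & W) -> (Y -> ~(Z & V))) -> W) = ~False = True
((Z ^ (Z & (~(X & Z) | (W <-> Z)))) <-> (V -> ((U | Z) ^ (Y ^ Z)))) -> ~~((~(U & W) -> (Y -> ~(Z & V))) -> W) = False -> True = True

True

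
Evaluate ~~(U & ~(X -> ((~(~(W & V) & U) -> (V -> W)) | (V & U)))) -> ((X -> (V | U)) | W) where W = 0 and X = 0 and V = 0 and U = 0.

1

W & V = 0 & 0 = 0
~(W & V) = ~0 = 1
~(W & V) & U = 1 & 0 = 0
~(~(W & V) & U) = ~0 = 1
V -> W = 0 -> 0 = 1
~(~(W & V) & U) -> (V -> W) = 1 -> 1 = 1
V & U = 0 & 0 = 0
(~(~(W & V) & U) -> (V -> W)) | (V & U) = 1 | 0 = 1
X -> ((~(~(W & V) & U) -> (V -> W)) | (V & U)) = 0 -> 1 = 1
~(X -> ((~(~(W & V) & U) -> (V -> W)) | (V & U))) = ~1 = 0
U & ~(X -> ((~(~(W & V) & U) -> (V -> W)) | (V & U))) = 0 & 0 = 0
~(U & ~(X -> ((~(~(W & V) & U) -> (V -> W)) | (V & U)))) = ~0 = 1
~~(U & ~(X -> ((~(~(W & V) & U) -> (V -> W)) | (V & U)))) = ~1 = 0
V | U = 0 | 0 = 0
X -> (V | U) = 0 -> 0 = 1
(X -> (V | U)) | W = 1 | 0 = 1
~~(U & ~(X -> ((~(~(W & V) & U) -> (V -> W)) | (V & U)))) -> ((X -> (V | U)) | W) = 0 -> 1 = 1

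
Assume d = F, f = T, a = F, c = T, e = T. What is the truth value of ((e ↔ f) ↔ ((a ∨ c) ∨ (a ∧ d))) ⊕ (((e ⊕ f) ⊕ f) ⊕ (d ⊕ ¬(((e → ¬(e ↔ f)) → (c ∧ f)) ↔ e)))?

F

e ↔ f = T ↔ T = T
a ∨ c = F ∨ T = T
a ∧ d = F ∧ F = F
(a ∨ c) ∨ (a ∧ d) = T ∨ F = T
(e ↔ f) ↔ ((a ∨ c) ∨ (a ∧ d)) = T ↔ T = T
e ⊕ f = T ⊕ T = F
(e ⊕ f) ⊕ f = F ⊕ T = T
e ↔ f = T ↔ T = T
¬(e ↔ f) = ¬T = F
e → ¬(e ↔ f) = T → F = F
c ∧ f = T ∧ T = T
(e → ¬(e ↔ f)) → (c ∧ f) = F → T = T
((e → ¬(e ↔ f)) → (c ∧ f)) ↔ e = T ↔ T = T
¬(((e → ¬(e ↔ f)) → (c ∧ f)) ↔ e) = ¬T = F
d ⊕ ¬(((e → ¬(e ↔ f)) → (c ∧ f)) ↔ e) = F ⊕ F = F
((e ⊕ f) ⊕ f) ⊕ (d ⊕ ¬(((e → ¬(e ↔ f)) → (c ∧ f)) ↔ e)) = T ⊕ F = T
((e ↔ f) ↔ ((a ∨ c) ∨ (a ∧ d))) ⊕ (((e ⊕ f) ⊕ f) ⊕ (d ⊕ ¬(((e → ¬(e ↔ f)) → (c ∧ f)) ↔ e))) = T ⊕ T = F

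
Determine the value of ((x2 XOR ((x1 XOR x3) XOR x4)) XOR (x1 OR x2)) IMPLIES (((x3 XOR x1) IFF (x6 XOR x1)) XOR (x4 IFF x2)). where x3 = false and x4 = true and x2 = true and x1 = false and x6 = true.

true

x1 XOR x3 = false XOR false = false
(x1 XOR x3) XOR x4 = false XOR true = true
x2 XOR ((x1 XOR x3) XOR x4) = true XOR true = false
x1 OR x2 = false OR true = true
(x2 XOR ((x1 XOR x3) XOR x4)) XOR (x1 OR x2) = false XOR true = true
x3 XOR x1 = false XOR false = false
x6 XOR x1 = true XOR false = true
(x3 XOR x1) IFF (x6 XOR x1) = false IFF true = false
x4 IFF x2 = true IFF true = true
((x3 XOR x1) IFF (x6 XOR x1)) XOR (x4 IFF x2) = false XOR true = true
((x2 XOR ((x1 XOR x3) XOR x4)) XOR (x1 OR x2)) IMPLIES (((x3 XOR x1) IFF (x6 XOR x1)) XOR (x4 IFF x2)) = true IMPLIES true = true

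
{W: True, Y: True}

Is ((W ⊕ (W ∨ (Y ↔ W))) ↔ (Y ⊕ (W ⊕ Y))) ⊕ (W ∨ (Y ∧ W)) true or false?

True

Y ↔ W = True ↔ True = True
W ∨ (Y ↔ W) = True ∨ True = True
W ⊕ (W ∨ (Y ↔ W)) = True ⊕ True = False
W ⊕ Y = True ⊕ True = False
Y ⊕ (W ⊕ Y) = True ⊕ False = True
(W ⊕ (W ∨ (Y ↔ W))) ↔ (Y ⊕ (W ⊕ Y)) = False ↔ True = False
Y ∧ W = True ∧ True = True
W ∨ (Y ∧ W) = True ∨ True = True
((W ⊕ (W ∨ (Y ↔ W))) ↔ (Y ⊕ (W ⊕ Y))) ⊕ (W ∨ (Y ∧ W)) = False ⊕ True = True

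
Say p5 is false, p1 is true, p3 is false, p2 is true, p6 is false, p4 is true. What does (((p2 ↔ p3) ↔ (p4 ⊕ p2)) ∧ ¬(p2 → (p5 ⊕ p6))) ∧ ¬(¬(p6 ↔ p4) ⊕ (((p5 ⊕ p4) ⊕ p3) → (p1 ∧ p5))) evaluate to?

False

Substituting p5=False, p1=True, p3=False, p2=True, p6=False, p4=True:
p2 ↔ p3 = True ↔ False = False
p4 ⊕ p2 = True ⊕ True = False
(p2 ↔ p3) ↔ (p4 ⊕ p2) = False ↔ False = True
p5 ⊕ p6 = False ⊕ False = False
p2 → (p5 ⊕ p6) = True → False = False
¬(p2 → (p5 ⊕ p6)) = ¬False = True
((p2 ↔ p3) ↔ (p4 ⊕ p2)) ∧ ¬(p2 → (p5 ⊕ p6)) = True ∧ True = True
p6 ↔ p4 = False ↔ True = False
¬(p6 ↔ p4) = ¬False = True
p5 ⊕ p4 = False ⊕ True = True
(p5 ⊕ p4) ⊕ p3 = True ⊕ False = True
p1 ∧ p5 = True ∧ False = False
((p5 ⊕ p4) ⊕ p3) → (p1 ∧ p5) = True → False = False
¬(p6 ↔ p4) ⊕ (((p5 ⊕ p4) ⊕ p3) → (p1 ∧ p5)) = True ⊕ False = True
¬(¬(p6 ↔ p4) ⊕ (((p5 ⊕ p4) ⊕ p3) → (p1 ∧ p5))) = ¬True = False
(((p2 ↔ p3) ↔ (p4 ⊕ p2)) ∧ ¬(p2 → (p5 ⊕ p6))) ∧ ¬(¬(p6 ↔ p4) ⊕ (((p5 ⊕ p4) ⊕ p3) → (p1 ∧ p5))) = True ∧ False = False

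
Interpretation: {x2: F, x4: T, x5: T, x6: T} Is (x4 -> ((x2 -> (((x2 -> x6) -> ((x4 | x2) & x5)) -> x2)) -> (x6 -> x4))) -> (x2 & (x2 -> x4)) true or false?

Substituting x2=F, x4=T, x5=T, x6=T:
x2 -> x6 = F -> T = T
x4 | x2 = T | F = T
(x4 | x2) & x5 = T & T = T
(x2 -> x6) -> ((x4 | x2) & x5) = T -> T = T
((x2 -> x6) -> ((x4 | x2) & x5)) -> x2 = T -> F = F
x2 -> (((x2 -> x6) -> ((x4 | x2) & x5)) -> x2) = F -> F = T
x6 -> x4 = T -> T = T
(x2 -> (((x2 -> x6) -> ((x4 | x2) & x5)) -> x2)) -> (x6 -> x4) = T -> T = T
x4 -> ((x2 -> (((x2 -> x6) -> ((x4 | x2) & x5)) -> x2)) -> (x6 -> x4)) = T -> T = T
x2 -> x4 = F -> T = T
x2 & (x2 -> x4) = F & T = F
(x4 -> ((x2 -> (((x2 -> x6) -> ((x4 | x2) & x5)) -> x2)) -> (x6 -> x4))) -> (x2 & (x2 -> x4)) = T -> F = F

F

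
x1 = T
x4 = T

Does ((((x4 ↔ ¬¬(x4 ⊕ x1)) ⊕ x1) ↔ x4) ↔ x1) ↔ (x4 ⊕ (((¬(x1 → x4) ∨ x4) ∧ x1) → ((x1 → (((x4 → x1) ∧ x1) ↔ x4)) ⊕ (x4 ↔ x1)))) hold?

T

x4 ⊕ x1 = T ⊕ T = F
¬(x4 ⊕ x1) = ¬F = T
¬¬(x4 ⊕ x1) = ¬T = F
x4 ↔ ¬¬(x4 ⊕ x1) = T ↔ F = F
(x4 ↔ ¬¬(x4 ⊕ x1)) ⊕ x1 = F ⊕ T = T
((x4 ↔ ¬¬(x4 ⊕ x1)) ⊕ x1) ↔ x4 = T ↔ T = T
(((x4 ↔ ¬¬(x4 ⊕ x1)) ⊕ x1) ↔ x4) ↔ x1 = T ↔ T = T
x1 → x4 = T → T = T
¬(x1 → x4) = ¬T = F
¬(x1 → x4) ∨ x4 = F ∨ T = T
(¬(x1 → x4) ∨ x4) ∧ x1 = T ∧ T = T
x4 → x1 = T → T = T
(x4 → x1) ∧ x1 = T ∧ T = T
((x4 → x1) ∧ x1) ↔ x4 = T ↔ T = T
x1 → (((x4 → x1) ∧ x1) ↔ x4) = T → T = T
x4 ↔ x1 = T ↔ T = T
(x1 → (((x4 → x1) ∧ x1) ↔ x4)) ⊕ (x4 ↔ x1) = T ⊕ T = F
((¬(x1 → x4) ∨ x4) ∧ x1) → ((x1 → (((x4 → x1) ∧ x1) ↔ x4)) ⊕ (x4 ↔ x1)) = T → F = F
x4 ⊕ (((¬(x1 → x4) ∨ x4) ∧ x1) → ((x1 → (((x4 → x1) ∧ x1) ↔ x4)) ⊕ (x4 ↔ x1))) = T ⊕ F = T
((((x4 ↔ ¬¬(x4 ⊕ x1)) ⊕ x1) ↔ x4) ↔ x1) ↔ (x4 ⊕ (((¬(x1 → x4) ∨ x4) ∧ x1) → ((x1 → (((x4 → x1) ∧ x1) ↔ x4)) ⊕ (x4 ↔ x1)))) = T ↔ T = T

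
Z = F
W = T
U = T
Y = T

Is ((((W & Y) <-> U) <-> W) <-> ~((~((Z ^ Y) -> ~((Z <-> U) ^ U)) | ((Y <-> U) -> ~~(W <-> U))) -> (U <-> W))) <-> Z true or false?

T

W & Y = T & T = T
(W & Y) <-> U = T <-> T = T
((W & Y) <-> U) <-> W = T <-> T = T
Z ^ Y = F ^ T = T
Z <-> U = F <-> T = F
(Z <-> U) ^ U = F ^ T = T
~((Z <-> U) ^ U) = ~T = F
(Z ^ Y) -> ~((Z <-> U) ^ U) = T -> F = F
~((Z ^ Y) -> ~((Z <-> U) ^ U)) = ~F = T
Y <-> U = T <-> T = T
W <-> U = T <-> T = T
~(W <-> U) = ~T = F
~~(W <-> U) = ~F = T
(Y <-> U) -> ~~(W <-> U) = T -> T = T
~((Z ^ Y) -> ~((Z <-> U) ^ U)) | ((Y <-> U) -> ~~(W <-> U)) = T | T = T
U <-> W = T <-> T = T
(~((Z ^ Y) -> ~((Z <-> U) ^ U)) | ((Y <-> U) -> ~~(W <-> U))) -> (U <-> W) = T -> T = T
~((~((Z ^ Y) -> ~((Z <-> U) ^ U)) | ((Y <-> U) -> ~~(W <-> U))) -> (U <-> W)) = ~T = F
(((W & Y) <-> U) <-> W) <-> ~((~((Z ^ Y) -> ~((Z <-> U) ^ U)) | ((Y <-> U) -> ~~(W <-> U))) -> (U <-> W)) = T <-> F = F
((((W & Y) <-> U) <-> W) <-> ~((~((Z ^ Y) -> ~((Z <-> U) ^ U)) | ((Y <-> U) -> ~~(W <-> U))) -> (U <-> W))) <-> Z = F <-> F = T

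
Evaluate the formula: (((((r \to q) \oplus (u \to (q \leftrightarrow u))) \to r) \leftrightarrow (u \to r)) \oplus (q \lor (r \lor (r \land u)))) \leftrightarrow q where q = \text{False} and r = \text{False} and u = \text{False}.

r \to q = \text{False} \to \text{False} = \text{True}
q \leftrightarrow u = \text{False} \leftrightarrow \text{False} = \text{True}
u \to (q \leftrightarrow u) = \text{False} \to \text{True} = \text{True}
(r \to q) \oplus (u \to (q \leftrightarrow u)) = \text{True} \oplus \text{True} = \text{False}
((r \to q) \oplus (u \to (q \leftrightarrow u))) \to r = \text{False} \to \text{False} = \text{True}
u \to r = \text{False} \to \text{False} = \text{True}
(((r \to q) \oplus (u \to (q \leftrightarrow u))) \to r) \leftrightarrow (u \to r) = \text{True} \leftrightarrow \text{True} = \text{True}
r \land u = \text{False} \land \text{False} = \text{False}
r \lor (r \land u) = \text{False} \lor \text{False} = \text{False}
q \lor (r \lor (r \land u)) = \text{False} \lor \text{False} = \text{False}
((((r \to q) \oplus (u \to (q \leftrightarrow u))) \to r) \leftrightarrow (u \to r)) \oplus (q \lor (r \lor (r \land u))) = \text{True} \oplus \text{False} = \text{True}
(((((r \to q) \oplus (u \to (q \leftrightarrow u))) \to r) \leftrightarrow (u \to r)) \oplus (q \lor (r \lor (r \land u)))) \leftrightarrow q = \text{True} \leftrightarrow \text{False} = \text{False}

\text{False}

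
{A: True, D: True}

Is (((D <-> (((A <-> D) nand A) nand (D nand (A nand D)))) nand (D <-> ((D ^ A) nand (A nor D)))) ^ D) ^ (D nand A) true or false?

True

A <-> D = True <-> True = True
(A <-> D) nand A = True nand True = False
A nand D = True nand True = False
D nand (A nand D) = True nand False = True
((A <-> D) nand A) nand (D nand (A nand D)) = False nand True = True
D <-> (((A <-> D) nand A) nand (D nand (A nand D))) = True <-> True = True
D ^ A = True ^ True = False
A nor D = True nor True = False
(D ^ A) nand (A nor D) = False nand False = True
D <-> ((D ^ A) nand (A nor D)) = True <-> True = True
(D <-> (((A <-> D) nand A) nand (D nand (A nand D)))) nand (D <-> ((D ^ A) nand (A nor D))) = True nand True = False
((D <-> (((A <-> D) nand A) nand (D nand (A nand D)))) nand (D <-> ((D ^ A) nand (A nor D)))) ^ D = False ^ True = True
D nand A = True nand True = False
(((D <-> (((A <-> D) nand A) nand (D nand (A nand D)))) nand (D <-> ((D ^ A) nand (A nor D)))) ^ D) ^ (D nand A) = True ^ False = True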